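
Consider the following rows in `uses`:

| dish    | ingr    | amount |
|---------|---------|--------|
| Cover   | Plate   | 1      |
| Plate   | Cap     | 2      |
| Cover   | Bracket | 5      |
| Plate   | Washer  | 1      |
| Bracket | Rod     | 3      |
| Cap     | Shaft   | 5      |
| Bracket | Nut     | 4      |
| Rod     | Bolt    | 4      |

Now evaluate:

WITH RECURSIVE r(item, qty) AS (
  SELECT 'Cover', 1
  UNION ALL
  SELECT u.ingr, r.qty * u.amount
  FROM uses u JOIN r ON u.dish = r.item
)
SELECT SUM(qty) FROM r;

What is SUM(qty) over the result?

115

Base: (Cover, qty=1).
Iteration 1: components of {Cover} -> Bracket = 1*5 = 5, Plate = 1*1 = 1.
Iteration 2: components of {Bracket,Plate} -> Cap = 1*2 = 2, Nut = 5*4 = 20, Rod = 5*3 = 15, Washer = 1*1 = 1.
Iteration 3: components of {Cap,Nut,Rod,Washer} -> Bolt = 15*4 = 60, Shaft = 2*5 = 10.
Iteration 4: no further components; recursion stops.
SUM(qty) = 1 + 1 + 5 + 2 + 1 + 15 + 20 + 10 + 60 = 115.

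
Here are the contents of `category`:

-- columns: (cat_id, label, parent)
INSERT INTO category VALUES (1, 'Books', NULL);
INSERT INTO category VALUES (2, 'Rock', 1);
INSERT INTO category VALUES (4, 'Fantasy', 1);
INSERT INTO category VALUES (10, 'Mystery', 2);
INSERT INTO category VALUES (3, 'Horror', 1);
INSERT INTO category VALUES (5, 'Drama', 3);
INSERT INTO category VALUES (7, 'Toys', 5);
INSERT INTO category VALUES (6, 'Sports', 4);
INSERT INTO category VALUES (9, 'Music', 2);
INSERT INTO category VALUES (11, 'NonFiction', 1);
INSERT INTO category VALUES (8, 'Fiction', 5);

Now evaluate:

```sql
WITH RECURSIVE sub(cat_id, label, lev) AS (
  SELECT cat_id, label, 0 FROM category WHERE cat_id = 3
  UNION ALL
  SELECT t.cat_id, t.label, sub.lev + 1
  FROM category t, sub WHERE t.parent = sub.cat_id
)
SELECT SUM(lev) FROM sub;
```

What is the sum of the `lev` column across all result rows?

5

Base: cat_id=3 (Horror) at lev 0.
Iteration 1: rows with parent in {3} -> Drama (id 5, lev 1).
Iteration 2: rows with parent in {5} -> Toys (id 7, lev 2), Fiction (id 8, lev 2).
Iteration 3: no rows with parent in {7,8}; recursion stops.
SUM(lev) = 0 + 1 + 2 + 2 = 5.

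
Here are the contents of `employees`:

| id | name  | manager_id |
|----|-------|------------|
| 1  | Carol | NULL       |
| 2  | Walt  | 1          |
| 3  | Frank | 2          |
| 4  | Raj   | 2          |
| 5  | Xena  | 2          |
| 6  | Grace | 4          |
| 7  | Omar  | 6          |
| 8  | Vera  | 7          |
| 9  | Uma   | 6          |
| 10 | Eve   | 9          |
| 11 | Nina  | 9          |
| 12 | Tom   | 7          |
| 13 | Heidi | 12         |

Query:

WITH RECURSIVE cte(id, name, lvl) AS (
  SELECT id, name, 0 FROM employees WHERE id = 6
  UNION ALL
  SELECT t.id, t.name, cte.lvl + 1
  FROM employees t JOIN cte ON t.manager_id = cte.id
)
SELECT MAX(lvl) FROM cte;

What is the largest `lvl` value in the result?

3

Base: id=6 (Grace) at lvl 0.
Iteration 1: rows with manager_id in {6} -> Omar (id 7, lvl 1), Uma (id 9, lvl 1).
Iteration 2: rows with manager_id in {7,9} -> Vera (id 8, lvl 2), Eve (id 10, lvl 2), Nina (id 11, lvl 2), Tom (id 12, lvl 2).
Iteration 3: rows with manager_id in {8,10,11,12} -> Heidi (id 13, lvl 3).
Iteration 4: no rows with manager_id in {13}; recursion stops.
lvl values: 0, 1, 1, 2, 2, 2, 2, 3; the maximum is 3.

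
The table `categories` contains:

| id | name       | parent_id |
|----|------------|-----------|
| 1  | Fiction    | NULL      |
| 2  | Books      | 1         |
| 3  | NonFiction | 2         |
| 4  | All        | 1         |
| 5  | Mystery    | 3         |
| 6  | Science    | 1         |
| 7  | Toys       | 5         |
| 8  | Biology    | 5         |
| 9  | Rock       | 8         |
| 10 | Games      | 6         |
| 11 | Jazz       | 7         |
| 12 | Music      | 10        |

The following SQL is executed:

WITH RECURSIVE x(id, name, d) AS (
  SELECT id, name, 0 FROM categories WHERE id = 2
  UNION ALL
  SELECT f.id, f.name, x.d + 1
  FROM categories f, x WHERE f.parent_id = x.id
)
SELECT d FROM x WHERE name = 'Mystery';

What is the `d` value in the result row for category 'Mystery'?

2

Base: id=2 (Books) at d 0.
Iteration 1: rows with parent_id in {2} -> NonFiction (id 3, d 1).
Iteration 2: rows with parent_id in {3} -> Mystery (id 5, d 2).
Iteration 3: rows with parent_id in {5} -> Toys (id 7, d 3), Biology (id 8, d 3).
Iteration 4: rows with parent_id in {7,8} -> Rock (id 9, d 4), Jazz (id 11, d 4).
Iteration 5: no rows with parent_id in {9,11}; recursion stops.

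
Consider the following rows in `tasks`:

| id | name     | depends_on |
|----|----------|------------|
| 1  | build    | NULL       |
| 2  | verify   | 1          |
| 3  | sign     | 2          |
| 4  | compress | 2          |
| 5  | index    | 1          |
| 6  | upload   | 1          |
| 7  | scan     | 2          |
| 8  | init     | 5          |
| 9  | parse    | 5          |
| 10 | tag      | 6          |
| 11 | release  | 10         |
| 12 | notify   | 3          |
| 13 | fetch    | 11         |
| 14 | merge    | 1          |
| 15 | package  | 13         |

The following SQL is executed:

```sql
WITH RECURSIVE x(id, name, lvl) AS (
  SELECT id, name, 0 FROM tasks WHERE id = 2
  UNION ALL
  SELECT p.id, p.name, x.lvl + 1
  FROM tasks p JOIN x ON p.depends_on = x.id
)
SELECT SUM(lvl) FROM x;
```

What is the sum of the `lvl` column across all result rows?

5

Base: id=2 (verify) at lvl 0.
Iteration 1: rows with depends_on in {2} -> sign (id 3, lvl 1), compress (id 4, lvl 1), scan (id 7, lvl 1).
Iteration 2: rows with depends_on in {3,4,7} -> notify (id 12, lvl 2).
Iteration 3: no rows with depends_on in {12}; recursion stops.
SUM(lvl) = 0 + 1 + 1 + 1 + 2 = 5.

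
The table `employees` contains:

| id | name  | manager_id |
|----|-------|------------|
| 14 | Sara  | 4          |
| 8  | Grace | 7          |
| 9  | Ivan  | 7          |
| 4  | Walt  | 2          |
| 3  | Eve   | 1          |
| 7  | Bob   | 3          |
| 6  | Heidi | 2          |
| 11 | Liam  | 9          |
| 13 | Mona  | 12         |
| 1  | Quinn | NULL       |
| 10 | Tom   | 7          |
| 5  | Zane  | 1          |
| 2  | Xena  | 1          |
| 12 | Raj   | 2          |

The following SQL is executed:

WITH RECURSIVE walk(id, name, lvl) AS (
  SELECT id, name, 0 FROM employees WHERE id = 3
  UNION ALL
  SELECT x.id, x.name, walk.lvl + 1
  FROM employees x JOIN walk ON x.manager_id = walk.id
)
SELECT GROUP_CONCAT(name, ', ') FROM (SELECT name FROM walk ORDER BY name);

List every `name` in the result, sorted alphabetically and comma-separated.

Base: id=3 (Eve) at lvl 0.
Iteration 1: rows with manager_id in {3} -> Bob (id 7, lvl 1).
Iteration 2: rows with manager_id in {7} -> Grace (id 8, lvl 2), Ivan (id 9, lvl 2), Tom (id 10, lvl 2).
Iteration 3: rows with manager_id in {8,9,10} -> Liam (id 11, lvl 3).
Iteration 4: no rows with manager_id in {11}; recursion stops.

Bob, Eve, Grace, Ivan, Liam, Tom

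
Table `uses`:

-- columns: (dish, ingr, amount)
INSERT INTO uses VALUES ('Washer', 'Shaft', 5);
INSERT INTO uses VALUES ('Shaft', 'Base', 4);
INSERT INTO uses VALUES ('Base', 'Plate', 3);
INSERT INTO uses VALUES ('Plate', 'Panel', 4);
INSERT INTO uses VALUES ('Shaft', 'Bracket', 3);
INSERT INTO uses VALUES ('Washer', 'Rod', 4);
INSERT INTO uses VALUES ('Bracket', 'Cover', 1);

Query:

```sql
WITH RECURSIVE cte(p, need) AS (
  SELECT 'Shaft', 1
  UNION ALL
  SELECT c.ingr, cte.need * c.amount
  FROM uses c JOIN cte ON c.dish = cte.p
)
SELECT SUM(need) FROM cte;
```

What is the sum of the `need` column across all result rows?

71

Base: (Shaft, need=1).
Iteration 1: components of {Shaft} -> Base = 1*4 = 4, Bracket = 1*3 = 3.
Iteration 2: components of {Base,Bracket} -> Cover = 3*1 = 3, Plate = 4*3 = 12.
Iteration 3: components of {Cover,Plate} -> Panel = 12*4 = 48.
Iteration 4: no further components; recursion stops.
SUM(need) = 1 + 4 + 3 + 12 + 3 + 48 = 71.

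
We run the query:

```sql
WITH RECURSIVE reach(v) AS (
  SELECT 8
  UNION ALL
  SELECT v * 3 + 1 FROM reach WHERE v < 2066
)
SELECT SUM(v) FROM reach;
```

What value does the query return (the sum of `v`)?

Base: v=8.
Iteration 1: 8 < 2066 holds -> v = 8 * 3 + 1 = 25.
Iteration 2: 25 < 2066 holds -> v = 25 * 3 + 1 = 76.
Iteration 3: 76 < 2066 holds -> v = 76 * 3 + 1 = 229.
Iteration 4: 229 < 2066 holds -> v = 229 * 3 + 1 = 688.
Iteration 5: 688 < 2066 holds -> v = 688 * 3 + 1 = 2065.
Iteration 6: 2065 < 2066 holds -> v = 2065 * 3 + 1 = 6196.
Iteration 7: 6196 < 2066 fails; recursion stops.
SUM(v) = 8 + 25 + 76 + 229 + 688 + 2065 + 6196 = 9287.

9287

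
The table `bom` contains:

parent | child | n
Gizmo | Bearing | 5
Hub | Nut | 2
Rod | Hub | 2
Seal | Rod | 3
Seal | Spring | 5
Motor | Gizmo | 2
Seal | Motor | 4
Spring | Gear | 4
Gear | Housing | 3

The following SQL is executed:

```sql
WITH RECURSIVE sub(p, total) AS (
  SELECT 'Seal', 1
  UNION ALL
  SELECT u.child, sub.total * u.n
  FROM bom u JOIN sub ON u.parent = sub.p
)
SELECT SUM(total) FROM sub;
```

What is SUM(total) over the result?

159

Base: (Seal, total=1).
Iteration 1: components of {Seal} -> Motor = 1*4 = 4, Rod = 1*3 = 3, Spring = 1*5 = 5.
Iteration 2: components of {Motor,Rod,Spring} -> Gear = 5*4 = 20, Gizmo = 4*2 = 8, Hub = 3*2 = 6.
Iteration 3: components of {Gear,Gizmo,Hub} -> Bearing = 8*5 = 40, Housing = 20*3 = 60, Nut = 6*2 = 12.
Iteration 4: no further components; recursion stops.
SUM(total) = 1 + 5 + 3 + 4 + 20 + 6 + 8 + 60 + 12 + 40 = 159.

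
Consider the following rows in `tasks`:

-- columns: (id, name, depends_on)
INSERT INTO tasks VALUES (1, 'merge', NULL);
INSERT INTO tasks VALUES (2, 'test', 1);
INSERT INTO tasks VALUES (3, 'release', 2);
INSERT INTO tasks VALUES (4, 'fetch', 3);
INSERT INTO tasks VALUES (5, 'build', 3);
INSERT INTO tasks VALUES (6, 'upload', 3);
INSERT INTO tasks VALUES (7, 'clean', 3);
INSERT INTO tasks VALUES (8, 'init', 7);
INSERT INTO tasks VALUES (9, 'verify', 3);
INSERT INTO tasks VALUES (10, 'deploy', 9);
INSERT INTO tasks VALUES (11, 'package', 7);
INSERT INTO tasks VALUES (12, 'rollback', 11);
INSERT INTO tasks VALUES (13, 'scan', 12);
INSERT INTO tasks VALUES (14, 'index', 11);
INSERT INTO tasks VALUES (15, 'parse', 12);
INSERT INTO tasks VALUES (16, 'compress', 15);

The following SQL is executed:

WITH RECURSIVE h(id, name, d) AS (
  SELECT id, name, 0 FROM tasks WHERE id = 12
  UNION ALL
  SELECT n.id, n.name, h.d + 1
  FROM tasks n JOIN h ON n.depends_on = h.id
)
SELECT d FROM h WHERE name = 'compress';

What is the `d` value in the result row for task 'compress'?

2

Base: id=12 (rollback) at d 0.
Iteration 1: rows with depends_on in {12} -> scan (id 13, d 1), parse (id 15, d 1).
Iteration 2: rows with depends_on in {13,15} -> compress (id 16, d 2).
Iteration 3: no rows with depends_on in {16}; recursion stops.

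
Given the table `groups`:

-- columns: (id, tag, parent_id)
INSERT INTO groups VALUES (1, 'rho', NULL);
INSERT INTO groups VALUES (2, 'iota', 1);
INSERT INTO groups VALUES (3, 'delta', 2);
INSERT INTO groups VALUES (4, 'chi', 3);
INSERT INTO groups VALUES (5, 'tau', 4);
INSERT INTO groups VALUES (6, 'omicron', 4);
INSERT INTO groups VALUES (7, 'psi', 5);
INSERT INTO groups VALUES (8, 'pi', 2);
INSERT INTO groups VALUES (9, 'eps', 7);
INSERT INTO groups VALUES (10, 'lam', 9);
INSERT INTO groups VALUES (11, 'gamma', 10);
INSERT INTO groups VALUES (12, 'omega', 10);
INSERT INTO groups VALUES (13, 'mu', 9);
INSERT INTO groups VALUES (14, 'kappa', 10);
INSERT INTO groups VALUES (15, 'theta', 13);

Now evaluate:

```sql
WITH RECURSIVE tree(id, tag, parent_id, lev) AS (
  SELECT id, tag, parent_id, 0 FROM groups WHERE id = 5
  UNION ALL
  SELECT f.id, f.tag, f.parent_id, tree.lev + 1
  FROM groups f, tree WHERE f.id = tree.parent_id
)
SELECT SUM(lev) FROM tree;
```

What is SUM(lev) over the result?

10

Base: id=5 (tau), parent_id=4, lev 0.
Iteration 1: join on id=4 -> chi (id 4, parent_id=3, lev 1).
Iteration 2: join on id=3 -> delta (id 3, parent_id=2, lev 2).
Iteration 3: join on id=2 -> iota (id 2, parent_id=1, lev 3).
Iteration 4: join on id=1 -> rho (id 1, parent_id=NULL, lev 4).
Iteration 5: parent_id is NULL; no match; recursion stops.
SUM(lev) = 0 + 1 + 2 + 3 + 4 = 10.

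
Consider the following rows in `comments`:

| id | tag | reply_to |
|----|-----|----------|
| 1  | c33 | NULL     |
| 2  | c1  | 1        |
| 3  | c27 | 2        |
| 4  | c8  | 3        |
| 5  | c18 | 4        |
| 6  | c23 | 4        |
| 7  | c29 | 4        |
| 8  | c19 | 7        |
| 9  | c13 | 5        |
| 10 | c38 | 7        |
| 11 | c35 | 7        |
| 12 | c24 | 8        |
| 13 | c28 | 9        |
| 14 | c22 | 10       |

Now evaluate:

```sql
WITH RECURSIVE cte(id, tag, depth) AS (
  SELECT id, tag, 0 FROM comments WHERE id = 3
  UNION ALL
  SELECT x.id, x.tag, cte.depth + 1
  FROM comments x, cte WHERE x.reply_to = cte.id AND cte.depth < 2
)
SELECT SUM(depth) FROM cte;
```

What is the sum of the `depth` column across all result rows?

Base: id=3 (c27) at depth 0.
Iteration 1: rows with reply_to in {3} -> c8 (id 4, depth 1).
Iteration 2: rows with reply_to in {4} -> c18 (id 5, depth 2), c23 (id 6, depth 2), c29 (id 7, depth 2).
Iteration 3: depth < 2 fails for all current rows; recursion stops.
SUM(depth) = 0 + 1 + 2 + 2 + 2 = 7.

7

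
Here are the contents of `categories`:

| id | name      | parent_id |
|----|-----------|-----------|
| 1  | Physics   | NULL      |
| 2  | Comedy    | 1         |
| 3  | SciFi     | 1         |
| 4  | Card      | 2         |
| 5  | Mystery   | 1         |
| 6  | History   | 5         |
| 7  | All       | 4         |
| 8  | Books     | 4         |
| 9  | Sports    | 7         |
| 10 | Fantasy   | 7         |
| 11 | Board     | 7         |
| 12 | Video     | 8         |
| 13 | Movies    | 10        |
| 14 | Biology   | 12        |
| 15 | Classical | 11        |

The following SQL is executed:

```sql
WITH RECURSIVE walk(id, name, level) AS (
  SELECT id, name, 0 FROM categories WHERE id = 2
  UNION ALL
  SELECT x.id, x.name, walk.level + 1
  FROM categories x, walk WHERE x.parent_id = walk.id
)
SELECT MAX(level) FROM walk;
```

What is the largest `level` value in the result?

4

Base: id=2 (Comedy) at level 0.
Iteration 1: rows with parent_id in {2} -> Card (id 4, level 1).
Iteration 2: rows with parent_id in {4} -> All (id 7, level 2), Books (id 8, level 2).
Iteration 3: rows with parent_id in {7,8} -> Sports (id 9, level 3), Fantasy (id 10, level 3), Board (id 11, level 3), Video (id 12, level 3).
Iteration 4: rows with parent_id in {9,10,11,12} -> Movies (id 13, level 4), Biology (id 14, level 4), Classical (id 15, level 4).
Iteration 5: no rows with parent_id in {13,14,15}; recursion stops.
level values: 0, 1, 2, 2, 3, 3, 3, 3, 4, 4, 4; the maximum is 4.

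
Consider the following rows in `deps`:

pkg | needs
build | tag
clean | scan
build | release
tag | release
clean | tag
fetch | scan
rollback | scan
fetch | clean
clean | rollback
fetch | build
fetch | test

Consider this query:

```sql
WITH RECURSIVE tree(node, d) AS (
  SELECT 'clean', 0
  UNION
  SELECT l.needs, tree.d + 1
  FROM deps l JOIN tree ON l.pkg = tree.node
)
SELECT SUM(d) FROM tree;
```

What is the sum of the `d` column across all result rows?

7

Base: (clean, d=0).
Iteration 1: edges from {clean} -> (rollback, d=1), (scan, d=1), (tag, d=1).
Iteration 2: edges from {rollback,scan,tag} -> (release, d=2), (scan, d=2).
Iteration 3: no outgoing edges from {release,scan}; recursion stops.
SUM(d) = 0 + 1 + 1 + 1 + 2 + 2 = 7.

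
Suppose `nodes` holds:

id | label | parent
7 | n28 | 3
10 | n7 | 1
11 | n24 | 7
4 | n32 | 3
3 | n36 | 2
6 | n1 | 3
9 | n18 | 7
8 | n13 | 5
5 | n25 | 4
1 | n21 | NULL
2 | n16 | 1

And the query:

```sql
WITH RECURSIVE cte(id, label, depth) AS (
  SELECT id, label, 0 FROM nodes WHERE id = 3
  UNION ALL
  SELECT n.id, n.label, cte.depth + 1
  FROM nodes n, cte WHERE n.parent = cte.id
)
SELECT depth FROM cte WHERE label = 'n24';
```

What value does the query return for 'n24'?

2

Base: id=3 (n36) at depth 0.
Iteration 1: rows with parent in {3} -> n32 (id 4, depth 1), n1 (id 6, depth 1), n28 (id 7, depth 1).
Iteration 2: rows with parent in {4,6,7} -> n25 (id 5, depth 2), n18 (id 9, depth 2), n24 (id 11, depth 2).
Iteration 3: rows with parent in {5,9,11} -> n13 (id 8, depth 3).
Iteration 4: no rows with parent in {8}; recursion stops.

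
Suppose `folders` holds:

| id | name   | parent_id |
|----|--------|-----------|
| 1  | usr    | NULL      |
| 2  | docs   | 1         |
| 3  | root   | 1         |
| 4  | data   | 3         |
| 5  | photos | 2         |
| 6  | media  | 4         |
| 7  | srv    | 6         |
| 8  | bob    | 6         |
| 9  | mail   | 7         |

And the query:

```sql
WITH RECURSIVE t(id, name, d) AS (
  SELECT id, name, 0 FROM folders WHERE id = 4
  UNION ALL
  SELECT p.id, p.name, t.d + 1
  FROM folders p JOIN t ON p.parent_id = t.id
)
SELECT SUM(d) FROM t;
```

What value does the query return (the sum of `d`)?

Base: id=4 (data) at d 0.
Iteration 1: rows with parent_id in {4} -> media (id 6, d 1).
Iteration 2: rows with parent_id in {6} -> srv (id 7, d 2), bob (id 8, d 2).
Iteration 3: rows with parent_id in {7,8} -> mail (id 9, d 3).
Iteration 4: no rows with parent_id in {9}; recursion stops.
SUM(d) = 0 + 1 + 2 + 2 + 3 = 8.

8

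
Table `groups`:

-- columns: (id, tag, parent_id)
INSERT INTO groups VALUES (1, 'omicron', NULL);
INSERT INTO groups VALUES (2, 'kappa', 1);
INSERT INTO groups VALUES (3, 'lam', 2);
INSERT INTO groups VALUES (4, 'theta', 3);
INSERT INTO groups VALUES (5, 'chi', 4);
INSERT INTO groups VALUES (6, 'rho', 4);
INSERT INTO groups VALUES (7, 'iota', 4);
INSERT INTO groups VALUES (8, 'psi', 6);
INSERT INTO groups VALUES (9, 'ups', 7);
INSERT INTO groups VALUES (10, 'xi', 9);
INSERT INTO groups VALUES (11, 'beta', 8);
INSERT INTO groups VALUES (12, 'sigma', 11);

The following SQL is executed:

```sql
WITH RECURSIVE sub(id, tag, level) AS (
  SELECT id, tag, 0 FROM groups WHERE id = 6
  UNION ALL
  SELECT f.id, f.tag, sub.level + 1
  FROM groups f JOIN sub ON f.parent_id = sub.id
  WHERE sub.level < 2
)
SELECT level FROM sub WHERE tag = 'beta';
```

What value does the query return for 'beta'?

2

Base: id=6 (rho) at level 0.
Iteration 1: rows with parent_id in {6} -> psi (id 8, level 1).
Iteration 2: rows with parent_id in {8} -> beta (id 11, level 2).
Iteration 3: level < 2 fails for all current rows; recursion stops.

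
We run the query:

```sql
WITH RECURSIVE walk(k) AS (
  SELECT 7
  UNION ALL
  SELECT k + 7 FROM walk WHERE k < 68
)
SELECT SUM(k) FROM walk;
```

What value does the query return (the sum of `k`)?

385

Base: k=7.
Iteration 1: 7 < 68 holds -> k = 7 + 7 = 14.
Iteration 2: 14 < 68 holds -> k = 14 + 7 = 21.
Iteration 3: 21 < 68 holds -> k = 21 + 7 = 28.
Iteration 4: 28 < 68 holds -> k = 28 + 7 = 35.
Iteration 5: 35 < 68 holds -> k = 35 + 7 = 42.
Iteration 6: 42 < 68 holds -> k = 42 + 7 = 49.
Iteration 7: 49 < 68 holds -> k = 49 + 7 = 56.
Iteration 8: 56 < 68 holds -> k = 56 + 7 = 63.
Iteration 9: 63 < 68 holds -> k = 63 + 7 = 70.
Iteration 10: 70 < 68 fails; recursion stops.
SUM(k) = 7 + 14 + 21 + 28 + 35 + 42 + 49 + 56 + 63 + 70 = 385.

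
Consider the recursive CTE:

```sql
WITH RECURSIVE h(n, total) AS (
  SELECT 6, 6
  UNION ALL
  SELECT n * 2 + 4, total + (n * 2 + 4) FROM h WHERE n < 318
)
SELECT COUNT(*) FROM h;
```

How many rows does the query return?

Base: n=6, total=6.
Iteration 1: 6 < 318 holds -> n = 6 * 2 + 4 = 16, total = 6 + 16 = 22.
Iteration 2: 16 < 318 holds -> n = 16 * 2 + 4 = 36, total = 22 + 36 = 58.
Iteration 3: 36 < 318 holds -> n = 36 * 2 + 4 = 76, total = 58 + 76 = 134.
Iteration 4: 76 < 318 holds -> n = 76 * 2 + 4 = 156, total = 134 + 156 = 290.
Iteration 5: 156 < 318 holds -> n = 156 * 2 + 4 = 316, total = 290 + 316 = 606.
Iteration 6: 316 < 318 holds -> n = 316 * 2 + 4 = 636, total = 606 + 636 = 1242.
Iteration 7: 636 < 318 fails; recursion stops.
Total rows emitted: 7.

7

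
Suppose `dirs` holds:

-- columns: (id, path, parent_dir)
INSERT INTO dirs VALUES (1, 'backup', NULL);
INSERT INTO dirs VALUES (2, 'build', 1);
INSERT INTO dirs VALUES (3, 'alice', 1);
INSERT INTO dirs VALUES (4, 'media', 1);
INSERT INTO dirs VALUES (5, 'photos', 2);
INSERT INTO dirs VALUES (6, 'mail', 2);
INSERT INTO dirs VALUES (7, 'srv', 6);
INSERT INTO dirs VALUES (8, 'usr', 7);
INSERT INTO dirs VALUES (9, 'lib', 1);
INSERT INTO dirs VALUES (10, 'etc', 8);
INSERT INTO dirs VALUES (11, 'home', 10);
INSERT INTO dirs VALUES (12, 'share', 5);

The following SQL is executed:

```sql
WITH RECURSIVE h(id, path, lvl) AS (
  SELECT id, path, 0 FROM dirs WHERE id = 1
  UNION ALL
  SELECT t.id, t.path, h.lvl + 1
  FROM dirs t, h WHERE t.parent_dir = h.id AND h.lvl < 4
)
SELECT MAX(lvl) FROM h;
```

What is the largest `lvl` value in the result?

Base: id=1 (backup) at lvl 0.
Iteration 1: rows with parent_dir in {1} -> build (id 2, lvl 1), alice (id 3, lvl 1), media (id 4, lvl 1), lib (id 9, lvl 1).
Iteration 2: rows with parent_dir in {2,3,4,9} -> photos (id 5, lvl 2), mail (id 6, lvl 2).
Iteration 3: rows with parent_dir in {5,6} -> srv (id 7, lvl 3), share (id 12, lvl 3).
Iteration 4: rows with parent_dir in {7,12} -> usr (id 8, lvl 4).
Iteration 5: lvl < 4 fails for all current rows; recursion stops.
lvl values: 0, 1, 1, 1, 1, 2, 2, 3, 3, 4; the maximum is 4.

4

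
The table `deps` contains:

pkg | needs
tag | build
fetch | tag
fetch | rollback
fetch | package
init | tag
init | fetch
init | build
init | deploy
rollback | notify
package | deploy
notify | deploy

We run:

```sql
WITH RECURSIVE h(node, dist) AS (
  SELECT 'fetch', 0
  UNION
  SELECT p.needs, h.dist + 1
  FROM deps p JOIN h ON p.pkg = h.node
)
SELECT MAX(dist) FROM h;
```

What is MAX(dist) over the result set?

Base: (fetch, dist=0).
Iteration 1: edges from {fetch} -> (package, dist=1), (rollback, dist=1), (tag, dist=1).
Iteration 2: edges from {package,rollback,tag} -> (build, dist=2), (deploy, dist=2), (notify, dist=2).
Iteration 3: edges from {build,deploy,notify} -> (deploy, dist=3).
Iteration 4: no outgoing edges from {deploy}; recursion stops.
dist values: 0, 1, 1, 1, 2, 2, 2, 3; the maximum is 3.

3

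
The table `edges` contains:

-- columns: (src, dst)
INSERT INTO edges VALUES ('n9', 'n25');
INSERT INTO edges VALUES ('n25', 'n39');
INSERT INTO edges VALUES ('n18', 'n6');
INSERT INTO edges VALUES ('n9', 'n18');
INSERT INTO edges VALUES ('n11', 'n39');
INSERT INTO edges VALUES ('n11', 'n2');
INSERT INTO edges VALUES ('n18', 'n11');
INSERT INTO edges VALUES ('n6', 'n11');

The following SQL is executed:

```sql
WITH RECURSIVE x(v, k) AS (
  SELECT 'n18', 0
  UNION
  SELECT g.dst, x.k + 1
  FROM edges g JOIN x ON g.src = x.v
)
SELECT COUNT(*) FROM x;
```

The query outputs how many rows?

8

Base: (n18, k=0).
Iteration 1: edges from {n18} -> (n11, k=1), (n6, k=1).
Iteration 2: edges from {n11,n6} -> (n11, k=2), (n2, k=2), (n39, k=2).
Iteration 3: edges from {n11,n2,n39} -> (n2, k=3), (n39, k=3).
Iteration 4: no outgoing edges from {n2,n39}; recursion stops.
Total rows emitted: 8.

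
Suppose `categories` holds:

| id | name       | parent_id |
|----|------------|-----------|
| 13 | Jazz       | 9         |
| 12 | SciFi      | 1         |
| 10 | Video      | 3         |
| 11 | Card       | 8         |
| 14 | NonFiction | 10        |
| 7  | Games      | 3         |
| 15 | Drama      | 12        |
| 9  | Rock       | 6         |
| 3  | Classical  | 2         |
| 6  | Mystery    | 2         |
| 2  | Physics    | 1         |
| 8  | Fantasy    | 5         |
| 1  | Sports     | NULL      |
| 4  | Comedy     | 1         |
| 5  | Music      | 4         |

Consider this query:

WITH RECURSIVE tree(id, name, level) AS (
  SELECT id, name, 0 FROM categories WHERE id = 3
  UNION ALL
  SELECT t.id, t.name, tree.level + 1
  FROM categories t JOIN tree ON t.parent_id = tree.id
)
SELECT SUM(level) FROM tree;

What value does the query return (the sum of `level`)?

Base: id=3 (Classical) at level 0.
Iteration 1: rows with parent_id in {3} -> Games (id 7, level 1), Video (id 10, level 1).
Iteration 2: rows with parent_id in {7,10} -> NonFiction (id 14, level 2).
Iteration 3: no rows with parent_id in {14}; recursion stops.
SUM(level) = 0 + 1 + 1 + 2 = 4.

4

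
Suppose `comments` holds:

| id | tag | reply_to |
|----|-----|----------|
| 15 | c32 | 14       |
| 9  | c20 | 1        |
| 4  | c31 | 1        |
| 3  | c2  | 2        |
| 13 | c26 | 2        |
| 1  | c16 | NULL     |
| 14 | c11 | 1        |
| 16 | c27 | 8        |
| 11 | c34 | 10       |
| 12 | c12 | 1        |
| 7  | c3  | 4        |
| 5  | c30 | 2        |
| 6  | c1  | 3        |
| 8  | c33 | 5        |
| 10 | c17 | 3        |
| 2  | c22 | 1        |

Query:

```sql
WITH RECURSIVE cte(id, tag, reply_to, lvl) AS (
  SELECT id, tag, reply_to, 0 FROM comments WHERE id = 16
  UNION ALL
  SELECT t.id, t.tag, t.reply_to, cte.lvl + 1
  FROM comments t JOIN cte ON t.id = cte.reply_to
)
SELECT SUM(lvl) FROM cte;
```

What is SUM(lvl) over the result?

Base: id=16 (c27), reply_to=8, lvl 0.
Iteration 1: join on id=8 -> c33 (id 8, reply_to=5, lvl 1).
Iteration 2: join on id=5 -> c30 (id 5, reply_to=2, lvl 2).
Iteration 3: join on id=2 -> c22 (id 2, reply_to=1, lvl 3).
Iteration 4: join on id=1 -> c16 (id 1, reply_to=NULL, lvl 4).
Iteration 5: reply_to is NULL; no match; recursion stops.
SUM(lvl) = 0 + 1 + 2 + 3 + 4 = 10.

10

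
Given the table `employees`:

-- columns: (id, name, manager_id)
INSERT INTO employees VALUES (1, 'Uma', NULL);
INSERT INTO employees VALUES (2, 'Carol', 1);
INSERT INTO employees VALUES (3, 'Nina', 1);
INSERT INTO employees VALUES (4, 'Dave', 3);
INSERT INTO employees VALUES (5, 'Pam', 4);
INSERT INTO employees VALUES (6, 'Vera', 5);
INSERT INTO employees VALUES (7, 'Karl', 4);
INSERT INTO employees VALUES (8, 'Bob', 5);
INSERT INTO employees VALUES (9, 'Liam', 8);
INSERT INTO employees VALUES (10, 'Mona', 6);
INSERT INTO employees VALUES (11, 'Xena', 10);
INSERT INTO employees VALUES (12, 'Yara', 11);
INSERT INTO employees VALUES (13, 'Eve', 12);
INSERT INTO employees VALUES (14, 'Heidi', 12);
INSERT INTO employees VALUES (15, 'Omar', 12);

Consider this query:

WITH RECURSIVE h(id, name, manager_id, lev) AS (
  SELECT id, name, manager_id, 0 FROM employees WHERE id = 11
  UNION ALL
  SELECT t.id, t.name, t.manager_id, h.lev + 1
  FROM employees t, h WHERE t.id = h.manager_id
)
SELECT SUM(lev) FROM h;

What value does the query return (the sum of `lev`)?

Base: id=11 (Xena), manager_id=10, lev 0.
Iteration 1: join on id=10 -> Mona (id 10, manager_id=6, lev 1).
Iteration 2: join on id=6 -> Vera (id 6, manager_id=5, lev 2).
Iteration 3: join on id=5 -> Pam (id 5, manager_id=4, lev 3).
Iteration 4: join on id=4 -> Dave (id 4, manager_id=3, lev 4).
Iteration 5: join on id=3 -> Nina (id 3, manager_id=1, lev 5).
Iteration 6: join on id=1 -> Uma (id 1, manager_id=NULL, lev 6).
Iteration 7: manager_id is NULL; no match; recursion stops.
SUM(lev) = 0 + 1 + 2 + 3 + 4 + 5 + 6 = 21.

21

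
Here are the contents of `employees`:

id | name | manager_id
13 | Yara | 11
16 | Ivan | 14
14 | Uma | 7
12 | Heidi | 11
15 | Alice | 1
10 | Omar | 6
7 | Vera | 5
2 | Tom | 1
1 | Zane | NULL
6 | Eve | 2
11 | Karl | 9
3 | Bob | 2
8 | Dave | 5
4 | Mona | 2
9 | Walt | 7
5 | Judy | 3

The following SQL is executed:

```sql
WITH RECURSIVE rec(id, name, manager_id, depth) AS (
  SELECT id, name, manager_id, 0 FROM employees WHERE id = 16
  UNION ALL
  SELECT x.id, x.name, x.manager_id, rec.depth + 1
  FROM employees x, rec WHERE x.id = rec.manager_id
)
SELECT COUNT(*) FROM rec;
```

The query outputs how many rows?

7

Base: id=16 (Ivan), manager_id=14, depth 0.
Iteration 1: join on id=14 -> Uma (id 14, manager_id=7, depth 1).
Iteration 2: join on id=7 -> Vera (id 7, manager_id=5, depth 2).
Iteration 3: join on id=5 -> Judy (id 5, manager_id=3, depth 3).
Iteration 4: join on id=3 -> Bob (id 3, manager_id=2, depth 4).
Iteration 5: join on id=2 -> Tom (id 2, manager_id=1, depth 5).
Iteration 6: join on id=1 -> Zane (id 1, manager_id=NULL, depth 6).
Iteration 7: manager_id is NULL; no match; recursion stops.
Total rows emitted: 7.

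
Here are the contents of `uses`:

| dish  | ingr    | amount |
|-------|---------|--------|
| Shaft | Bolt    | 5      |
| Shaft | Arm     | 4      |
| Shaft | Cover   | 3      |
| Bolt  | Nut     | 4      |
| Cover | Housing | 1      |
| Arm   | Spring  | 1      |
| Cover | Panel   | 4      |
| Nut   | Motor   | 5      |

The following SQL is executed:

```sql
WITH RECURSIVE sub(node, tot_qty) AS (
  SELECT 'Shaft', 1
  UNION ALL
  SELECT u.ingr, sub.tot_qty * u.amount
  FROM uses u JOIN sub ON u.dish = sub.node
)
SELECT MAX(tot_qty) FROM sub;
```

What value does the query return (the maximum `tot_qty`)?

100

Base: (Shaft, tot_qty=1).
Iteration 1: components of {Shaft} -> Arm = 1*4 = 4, Bolt = 1*5 = 5, Cover = 1*3 = 3.
Iteration 2: components of {Arm,Bolt,Cover} -> Housing = 3*1 = 3, Nut = 5*4 = 20, Panel = 3*4 = 12, Spring = 4*1 = 4.
Iteration 3: components of {Housing,Nut,Panel,Spring} -> Motor = 20*5 = 100.
Iteration 4: no further components; recursion stops.
tot_qty values: 1, 5, 4, 3, 20, 4, 3, 12, 100; the maximum is 100.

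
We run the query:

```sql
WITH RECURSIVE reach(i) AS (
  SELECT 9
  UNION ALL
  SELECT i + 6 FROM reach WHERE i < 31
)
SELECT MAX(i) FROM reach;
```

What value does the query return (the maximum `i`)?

Base: i=9.
Iteration 1: 9 < 31 holds -> i = 9 + 6 = 15.
Iteration 2: 15 < 31 holds -> i = 15 + 6 = 21.
Iteration 3: 21 < 31 holds -> i = 21 + 6 = 27.
Iteration 4: 27 < 31 holds -> i = 27 + 6 = 33.
Iteration 5: 33 < 31 fails; recursion stops.
i values: 9, 15, 21, 27, 33; the maximum is 33.

33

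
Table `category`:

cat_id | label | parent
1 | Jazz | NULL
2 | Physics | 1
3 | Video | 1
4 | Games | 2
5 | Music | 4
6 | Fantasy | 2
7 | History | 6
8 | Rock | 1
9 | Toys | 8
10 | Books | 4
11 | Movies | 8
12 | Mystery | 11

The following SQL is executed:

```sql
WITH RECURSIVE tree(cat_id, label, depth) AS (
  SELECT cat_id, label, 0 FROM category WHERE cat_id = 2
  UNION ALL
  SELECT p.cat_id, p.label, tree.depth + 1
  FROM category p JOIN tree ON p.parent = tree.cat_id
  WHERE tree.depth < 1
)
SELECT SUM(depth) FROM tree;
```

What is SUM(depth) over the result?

2

Base: cat_id=2 (Physics) at depth 0.
Iteration 1: rows with parent in {2} -> Games (id 4, depth 1), Fantasy (id 6, depth 1).
Iteration 2: depth < 1 fails for all current rows; recursion stops.
SUM(depth) = 0 + 1 + 1 = 2.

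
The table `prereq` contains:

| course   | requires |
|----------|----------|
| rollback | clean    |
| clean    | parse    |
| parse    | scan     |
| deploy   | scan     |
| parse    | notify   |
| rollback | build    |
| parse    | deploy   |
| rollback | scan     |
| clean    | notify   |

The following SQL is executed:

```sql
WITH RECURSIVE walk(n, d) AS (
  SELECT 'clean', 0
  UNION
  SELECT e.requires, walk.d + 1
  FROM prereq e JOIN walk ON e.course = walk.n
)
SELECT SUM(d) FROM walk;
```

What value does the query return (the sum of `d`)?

11

Base: (clean, d=0).
Iteration 1: edges from {clean} -> (notify, d=1), (parse, d=1).
Iteration 2: edges from {notify,parse} -> (deploy, d=2), (notify, d=2), (scan, d=2).
Iteration 3: edges from {deploy,notify,scan} -> (scan, d=3).
Iteration 4: no outgoing edges from {scan}; recursion stops.
SUM(d) = 0 + 1 + 1 + 2 + 2 + 2 + 3 = 11.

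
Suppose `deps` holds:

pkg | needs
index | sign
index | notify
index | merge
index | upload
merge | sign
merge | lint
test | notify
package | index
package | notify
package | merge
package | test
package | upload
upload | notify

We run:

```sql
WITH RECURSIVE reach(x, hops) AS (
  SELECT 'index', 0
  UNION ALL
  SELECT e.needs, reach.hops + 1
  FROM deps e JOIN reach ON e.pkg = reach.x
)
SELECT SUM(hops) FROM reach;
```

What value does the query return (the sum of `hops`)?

Base: (index, hops=0).
Iteration 1: edges from {index} -> (merge, hops=1), (notify, hops=1), (sign, hops=1), (upload, hops=1).
Iteration 2: edges from {merge,notify,sign,upload} -> (lint, hops=2), (notify, hops=2), (sign, hops=2).
Iteration 3: no outgoing edges from {lint,notify,sign}; recursion stops.
SUM(hops) = 0 + 1 + 1 + 1 + 1 + 2 + 2 + 2 = 10.

10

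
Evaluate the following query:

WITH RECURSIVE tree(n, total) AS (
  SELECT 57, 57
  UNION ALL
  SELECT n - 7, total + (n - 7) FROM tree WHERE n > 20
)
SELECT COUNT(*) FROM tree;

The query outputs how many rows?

Base: n=57, total=57.
Iteration 1: 57 > 20 holds -> n = 57 - 7 = 50, total = 57 + 50 = 107.
Iteration 2: 50 > 20 holds -> n = 50 - 7 = 43, total = 107 + 43 = 150.
Iteration 3: 43 > 20 holds -> n = 43 - 7 = 36, total = 150 + 36 = 186.
Iteration 4: 36 > 20 holds -> n = 36 - 7 = 29, total = 186 + 29 = 215.
Iteration 5: 29 > 20 holds -> n = 29 - 7 = 22, total = 215 + 22 = 237.
Iteration 6: 22 > 20 holds -> n = 22 - 7 = 15, total = 237 + 15 = 252.
Iteration 7: 15 > 20 fails; recursion stops.
Total rows emitted: 7.

7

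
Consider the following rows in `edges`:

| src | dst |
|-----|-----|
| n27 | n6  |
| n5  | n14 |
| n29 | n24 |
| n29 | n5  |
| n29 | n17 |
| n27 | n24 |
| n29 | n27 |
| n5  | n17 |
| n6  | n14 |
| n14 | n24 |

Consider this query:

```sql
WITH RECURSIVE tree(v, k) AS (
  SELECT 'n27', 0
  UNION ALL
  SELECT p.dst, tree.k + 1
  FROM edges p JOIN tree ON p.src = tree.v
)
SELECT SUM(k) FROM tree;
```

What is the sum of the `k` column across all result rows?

Base: (n27, k=0).
Iteration 1: edges from {n27} -> (n24, k=1), (n6, k=1).
Iteration 2: edges from {n24,n6} -> (n14, k=2).
Iteration 3: edges from {n14} -> (n24, k=3).
Iteration 4: no outgoing edges from {n24}; recursion stops.
SUM(k) = 0 + 1 + 1 + 2 + 3 = 7.

7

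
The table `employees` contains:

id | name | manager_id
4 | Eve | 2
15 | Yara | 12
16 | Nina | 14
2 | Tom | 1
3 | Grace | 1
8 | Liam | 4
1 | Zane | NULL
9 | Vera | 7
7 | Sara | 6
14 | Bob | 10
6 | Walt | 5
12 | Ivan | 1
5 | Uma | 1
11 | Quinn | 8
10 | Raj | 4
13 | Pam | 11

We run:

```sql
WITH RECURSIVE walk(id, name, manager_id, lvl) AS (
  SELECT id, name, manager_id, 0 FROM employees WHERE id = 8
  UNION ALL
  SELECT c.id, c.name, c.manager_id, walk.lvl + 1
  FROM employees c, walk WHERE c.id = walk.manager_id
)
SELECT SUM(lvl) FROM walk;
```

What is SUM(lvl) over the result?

Base: id=8 (Liam), manager_id=4, lvl 0.
Iteration 1: join on id=4 -> Eve (id 4, manager_id=2, lvl 1).
Iteration 2: join on id=2 -> Tom (id 2, manager_id=1, lvl 2).
Iteration 3: join on id=1 -> Zane (id 1, manager_id=NULL, lvl 3).
Iteration 4: manager_id is NULL; no match; recursion stops.
SUM(lvl) = 0 + 1 + 2 + 3 = 6.

6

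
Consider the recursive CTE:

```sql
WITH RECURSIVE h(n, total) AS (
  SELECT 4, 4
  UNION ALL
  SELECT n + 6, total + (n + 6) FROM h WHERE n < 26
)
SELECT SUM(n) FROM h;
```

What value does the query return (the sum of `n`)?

Base: n=4, total=4.
Iteration 1: 4 < 26 holds -> n = 4 + 6 = 10, total = 4 + 10 = 14.
Iteration 2: 10 < 26 holds -> n = 10 + 6 = 16, total = 14 + 16 = 30.
Iteration 3: 16 < 26 holds -> n = 16 + 6 = 22, total = 30 + 22 = 52.
Iteration 4: 22 < 26 holds -> n = 22 + 6 = 28, total = 52 + 28 = 80.
Iteration 5: 28 < 26 fails; recursion stops.
SUM(n) = 4 + 10 + 16 + 22 + 28 = 80.

80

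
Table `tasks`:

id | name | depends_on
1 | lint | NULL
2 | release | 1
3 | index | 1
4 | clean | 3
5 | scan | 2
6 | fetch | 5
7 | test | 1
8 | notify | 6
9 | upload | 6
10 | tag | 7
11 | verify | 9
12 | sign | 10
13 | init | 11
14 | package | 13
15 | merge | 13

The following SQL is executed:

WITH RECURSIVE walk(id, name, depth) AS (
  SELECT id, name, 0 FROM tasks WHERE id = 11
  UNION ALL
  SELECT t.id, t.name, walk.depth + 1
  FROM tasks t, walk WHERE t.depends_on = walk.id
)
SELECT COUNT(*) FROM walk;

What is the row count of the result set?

Base: id=11 (verify) at depth 0.
Iteration 1: rows with depends_on in {11} -> init (id 13, depth 1).
Iteration 2: rows with depends_on in {13} -> package (id 14, depth 2), merge (id 15, depth 2).
Iteration 3: no rows with depends_on in {14,15}; recursion stops.
Total rows emitted: 4.

4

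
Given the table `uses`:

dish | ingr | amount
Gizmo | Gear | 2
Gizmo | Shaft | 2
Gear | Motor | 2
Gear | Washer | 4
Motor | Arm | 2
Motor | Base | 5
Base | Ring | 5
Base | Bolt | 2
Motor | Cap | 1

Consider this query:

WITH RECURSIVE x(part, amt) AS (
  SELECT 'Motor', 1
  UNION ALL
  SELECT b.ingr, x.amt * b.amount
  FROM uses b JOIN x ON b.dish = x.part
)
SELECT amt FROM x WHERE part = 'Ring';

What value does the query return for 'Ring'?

Base: (Motor, amt=1).
Iteration 1: components of {Motor} -> Arm = 1*2 = 2, Base = 1*5 = 5, Cap = 1*1 = 1.
Iteration 2: components of {Arm,Base,Cap} -> Bolt = 5*2 = 10, Ring = 5*5 = 25.
Iteration 3: no further components; recursion stops.

25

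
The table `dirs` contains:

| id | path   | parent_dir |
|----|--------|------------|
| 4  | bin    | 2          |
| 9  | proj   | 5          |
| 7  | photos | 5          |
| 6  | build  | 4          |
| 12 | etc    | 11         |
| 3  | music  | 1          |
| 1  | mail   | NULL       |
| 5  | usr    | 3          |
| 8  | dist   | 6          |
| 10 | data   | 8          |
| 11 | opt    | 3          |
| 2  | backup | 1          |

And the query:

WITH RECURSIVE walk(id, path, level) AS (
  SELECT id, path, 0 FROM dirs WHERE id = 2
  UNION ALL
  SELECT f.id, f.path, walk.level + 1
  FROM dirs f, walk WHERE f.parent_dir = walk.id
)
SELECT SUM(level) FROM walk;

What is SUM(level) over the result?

Base: id=2 (backup) at level 0.
Iteration 1: rows with parent_dir in {2} -> bin (id 4, level 1).
Iteration 2: rows with parent_dir in {4} -> build (id 6, level 2).
Iteration 3: rows with parent_dir in {6} -> dist (id 8, level 3).
Iteration 4: rows with parent_dir in {8} -> data (id 10, level 4).
Iteration 5: no rows with parent_dir in {10}; recursion stops.
SUM(level) = 0 + 1 + 2 + 3 + 4 = 10.

10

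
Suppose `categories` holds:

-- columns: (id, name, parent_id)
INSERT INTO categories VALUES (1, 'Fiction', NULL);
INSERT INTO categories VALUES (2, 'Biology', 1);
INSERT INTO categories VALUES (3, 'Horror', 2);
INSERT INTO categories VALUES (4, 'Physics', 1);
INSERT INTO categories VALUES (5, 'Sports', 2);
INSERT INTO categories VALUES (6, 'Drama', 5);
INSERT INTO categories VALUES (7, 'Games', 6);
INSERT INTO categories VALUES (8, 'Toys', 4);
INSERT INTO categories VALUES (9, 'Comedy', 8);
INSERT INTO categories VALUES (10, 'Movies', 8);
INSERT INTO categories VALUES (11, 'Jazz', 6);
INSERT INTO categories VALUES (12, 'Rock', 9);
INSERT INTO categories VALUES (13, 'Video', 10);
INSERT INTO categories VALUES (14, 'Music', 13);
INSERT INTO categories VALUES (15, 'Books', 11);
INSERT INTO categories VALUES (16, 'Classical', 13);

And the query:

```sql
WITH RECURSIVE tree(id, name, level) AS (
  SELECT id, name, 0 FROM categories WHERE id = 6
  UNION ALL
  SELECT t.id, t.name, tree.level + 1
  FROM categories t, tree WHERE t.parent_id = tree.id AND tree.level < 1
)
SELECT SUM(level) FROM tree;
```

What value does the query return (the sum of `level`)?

2

Base: id=6 (Drama) at level 0.
Iteration 1: rows with parent_id in {6} -> Games (id 7, level 1), Jazz (id 11, level 1).
Iteration 2: level < 1 fails for all current rows; recursion stops.
SUM(level) = 0 + 1 + 1 = 2.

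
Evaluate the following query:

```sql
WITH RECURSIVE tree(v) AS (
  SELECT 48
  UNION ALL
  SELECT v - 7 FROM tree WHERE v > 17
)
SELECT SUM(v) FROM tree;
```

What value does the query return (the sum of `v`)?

183

Base: v=48.
Iteration 1: 48 > 17 holds -> v = 48 - 7 = 41.
Iteration 2: 41 > 17 holds -> v = 41 - 7 = 34.
Iteration 3: 34 > 17 holds -> v = 34 - 7 = 27.
Iteration 4: 27 > 17 holds -> v = 27 - 7 = 20.
Iteration 5: 20 > 17 holds -> v = 20 - 7 = 13.
Iteration 6: 13 > 17 fails; recursion stops.
SUM(v) = 48 + 41 + 34 + 27 + 20 + 13 = 183.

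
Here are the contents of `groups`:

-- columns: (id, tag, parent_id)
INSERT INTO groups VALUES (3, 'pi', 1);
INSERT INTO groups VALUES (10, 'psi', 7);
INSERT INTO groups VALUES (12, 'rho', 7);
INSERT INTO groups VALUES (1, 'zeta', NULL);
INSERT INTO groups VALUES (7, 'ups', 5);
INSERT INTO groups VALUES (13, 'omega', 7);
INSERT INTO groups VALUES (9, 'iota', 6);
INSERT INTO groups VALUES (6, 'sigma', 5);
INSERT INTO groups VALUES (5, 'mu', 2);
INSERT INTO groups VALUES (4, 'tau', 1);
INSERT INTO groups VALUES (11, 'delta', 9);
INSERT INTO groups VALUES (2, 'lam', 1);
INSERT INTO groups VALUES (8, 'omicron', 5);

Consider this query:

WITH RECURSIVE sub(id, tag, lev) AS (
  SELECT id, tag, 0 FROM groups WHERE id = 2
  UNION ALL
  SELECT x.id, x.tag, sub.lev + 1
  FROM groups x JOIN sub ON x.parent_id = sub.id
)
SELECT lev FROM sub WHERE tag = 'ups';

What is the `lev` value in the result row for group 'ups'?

2

Base: id=2 (lam) at lev 0.
Iteration 1: rows with parent_id in {2} -> mu (id 5, lev 1).
Iteration 2: rows with parent_id in {5} -> sigma (id 6, lev 2), ups (id 7, lev 2), omicron (id 8, lev 2).
Iteration 3: rows with parent_id in {6,7,8} -> iota (id 9, lev 3), psi (id 10, lev 3), rho (id 12, lev 3), omega (id 13, lev 3).
Iteration 4: rows with parent_id in {9,10,12,13} -> delta (id 11, lev 4).
Iteration 5: no rows with parent_id in {11}; recursion stops.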